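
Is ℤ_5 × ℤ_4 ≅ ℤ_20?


Comparing ℤ_5 × ℤ_4 and ℤ_20:
gcd(5,4) = 1, so ℤ_5 × ℤ_4 ≅ ℤ_20 (CRT)

Yes, ℤ_5 × ℤ_4 ≅ ℤ_20


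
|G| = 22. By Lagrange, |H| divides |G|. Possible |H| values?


Lagrange's theorem: |H| divides |G|
|G| = 22
Divisors of 22: 1, 2, 11, 22

Possible subgroup orders: {1, 2, 11, 22}


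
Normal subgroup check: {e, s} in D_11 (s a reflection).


H = {e, s} in D_11 (s a reflection)
r·s·r⁻¹ = sr⁻² ≠ s for n ≥ 3, so {e, s} is not closed under conjugation

No, not a normal subgroup


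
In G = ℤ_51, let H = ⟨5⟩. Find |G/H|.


|⟨5⟩| = n / gcd(5, 51) = 51 / 1 = 51
H is normal (ℤ_51 is abelian).
|G/H| = |G| / |H| = 51 / 51 = 1

|G/H| = 1


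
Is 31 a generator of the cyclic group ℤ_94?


g generates ℤ_n iff gcd(g, n) = 1
gcd(31, 94) = 1
Since gcd = 1, 31 is a generator.

Yes, 31 generates ℤ_94


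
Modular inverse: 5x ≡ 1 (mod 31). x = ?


Use the extended Euclidean algorithm to write 1 = 5·s + 31·t; then s mod 31 is the inverse.
Euclidean algorithm:
  5 = 0·31 + 5
  31 = 6·5 + 1
  5 = 5·1 + 0
gcd(5,31) = 1
Back-substitution gives: 5·(-6) + 31·(1) = 1
So 5⁻¹ ≡ -6 ≡ 25 (mod 31)
Check: 5 × 25 = 125 ≡ 1 (mod 31) ✓

5⁻¹ ≡ 25 (mod 31)


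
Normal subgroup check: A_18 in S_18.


H = A_18 in S_18
A_18 has index 2 in S_18, and every subgroup of index 2 is normal

Yes, normal subgroup


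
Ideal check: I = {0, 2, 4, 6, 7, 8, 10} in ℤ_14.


Check ideal conditions for I = {0, 2, 4, 6, 7, 8, 10} in ℤ_14:
(1) I is an additive subgroup? No
(2) For r ∈ ℤ_14 and a ∈ I: r·a ∈ I? No  [counterexample: r=2, a=6, r·a mod 14 = 12 ∉ I]

No, I is not an ideal of ℤ_14


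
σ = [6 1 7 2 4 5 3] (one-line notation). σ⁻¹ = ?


To find σ⁻¹, swap domain and range:
σ(1) = 6 → σ⁻¹(6) = 1
σ(2) = 1 → σ⁻¹(1) = 2
σ(3) = 7 → σ⁻¹(7) = 3
σ(4) = 2 → σ⁻¹(2) = 4
σ(5) = 4 → σ⁻¹(4) = 5
σ(6) = 5 → σ⁻¹(5) = 6
σ(7) = 3 → σ⁻¹(3) = 7

σ⁻¹ = [2 4 7 5 6 1 3]


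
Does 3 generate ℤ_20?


g generates ℤ_n iff gcd(g, n) = 1
gcd(3, 20) = 1
Since gcd = 1, 3 is a generator.

Yes, 3 generates ℤ_20


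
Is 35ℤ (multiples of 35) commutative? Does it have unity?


35ℤ is a commutative ring under +,× but has no multiplicative identity (1 ∉ 35ℤ); it has no zero divisors, but without unity it is not an integral domain
Commutative: Yes
Integral domain: No
Has unity: No

35ℤ (multiples of 35): Commutative=Yes, Unity=No


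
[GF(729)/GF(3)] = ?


GF(729) = GF(3^6), so the extension degree is 6

[GF(729)/GF(3)] = 6


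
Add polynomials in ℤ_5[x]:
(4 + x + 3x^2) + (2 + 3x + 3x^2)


Add coefficients mod 5:
x^0: 4 + 2 = 1 (mod 5)
x^1: 1 + 3 = 4 (mod 5)
x^2: 3 + 3 = 1 (mod 5)
Result: 1 + 4x + x^2

f + g = 1 + 4x + x^2


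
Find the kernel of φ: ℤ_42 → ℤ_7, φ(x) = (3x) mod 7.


Kernel = preimage of identity
ker(φ) = {x ∈ ℤ_42 : 3x ≡ 0 (mod 7)}. Since 7 | 42, φ is well-defined. The kernel is the cyclic subgroup ⟨7⟩ of ℤ_42 (order 6), i.e. {0, 7, 14, 21, 28, 35}

ker(φ) = {0, 7, 14, 21, 28, 35}


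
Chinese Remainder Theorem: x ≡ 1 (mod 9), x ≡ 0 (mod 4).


m₁ = 9, m₂ = 4, gcd = 1, so CRT applies. M = m₁·m₂ = 36
Let M₁ = M/m₁ = 4, M₂ = M/m₂ = 9
Find y₁ ≡ M₁⁻¹ (mod m₁): 4⁻¹ ≡ 7 (mod 9)
Find y₂ ≡ M₂⁻¹ (mod m₂): 9⁻¹ ≡ 1 (mod 4)
x = a₁·M₁·y₁ + a₂·M₂·y₂ = 1·4·7 + 0·9·1 = 28
Reduce mod 36: x ≡ 28
Check: 28 mod 9 = 1 ✓, 28 mod 4 = 0 ✓

x ≡ 28 (mod 36)


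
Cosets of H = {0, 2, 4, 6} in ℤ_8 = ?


H = {0, 2, 4, 6}, |H| = 4
Number of cosets = |G|/|H| = 8/4 = 2
0 + H = {0, 2, 4, 6}
1 + H = {1, 3, 5, 7}

Cosets: 0+H={0,2,4,6}; 1+H={1,3,5,7}


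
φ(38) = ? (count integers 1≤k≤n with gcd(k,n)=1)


Factor n: 38 = 2 × 19
φ(n) = n · ∏(1 - 1/p) over distinct primes p | n
φ(38) = 38 · (1 - 1/2) · (1 - 1/19) = 18

φ(38) = 18


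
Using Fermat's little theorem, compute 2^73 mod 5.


Fermat's little theorem: if p is prime and gcd(a,p)=1, then a^(p-1) ≡ 1 (mod p)
p = 5 is prime, gcd(2,5) = 1
Reduce exponent: 73 mod 4 = 1
So 2^73 ≡ 2^1 (mod 5)
2^1 mod 5 = 2

2^73 ≡ 2 (mod 5)


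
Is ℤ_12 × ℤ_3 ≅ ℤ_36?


Comparing ℤ_12 × ℤ_3 and ℤ_36:
gcd(12,3) = 3 ≠ 1. Max element order in ℤ_12×ℤ_3 is lcm(12,3) = 12 < 36, so it has no element of order 36

No, ℤ_12 × ℤ_3 ≇ ℤ_36


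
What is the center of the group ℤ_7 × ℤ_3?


Z(G) = {g ∈ G | gx = xg for all x ∈ G}
Direct product of abelian groups is abelian, so Z(G) = G

Z(ℤ_7 × ℤ_3) = ℤ_7 × ℤ_3


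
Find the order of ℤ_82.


ℤ_n has n elements.

|ℤ_82| = 82


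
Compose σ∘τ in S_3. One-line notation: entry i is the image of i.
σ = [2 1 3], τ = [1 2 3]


σ∘τ: apply τ first, then σ
1 →τ 1 →σ 2
2 →τ 2 →σ 1
3 →τ 3 →σ 3

σ∘τ = [2 1 3]


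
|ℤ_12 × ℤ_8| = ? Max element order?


|ℤ_12 × ℤ_8| = 12 × 8 = 96
Max element order = lcm(12,8) = 24
Cyclic? No (gcd=4)

|ℤ_12×ℤ_8| = 96, max element order = 24


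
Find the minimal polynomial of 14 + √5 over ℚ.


Let α = 14 + √5. Then α - 14 = √5, so (α - 14)² = 5, giving α² - 28α + 191 = 0. Degree 2 and α ∉ ℚ, so this is the minimal polynomial.

Minimal polynomial: x² - 28x + 191


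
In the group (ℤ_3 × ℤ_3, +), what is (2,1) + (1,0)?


Operation: componentwise addition mod (3, 3)
(2,1) + (1,0) = ((a₁+b₁) mod 3, (a₂+b₂) mod 3) with a = (2,1), b = (1,0)

(2,1) + (1,0) = (0,1)


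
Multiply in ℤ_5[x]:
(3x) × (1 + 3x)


Expand and collect like terms; reduce coefficients mod 5:
x^0: 0·1 = 0 ≡ 0 (mod 5)
x^1: 0·3 + 3·1 = 3 ≡ 3 (mod 5)
x^2: 3·3 = 9 ≡ 4 (mod 5)
Result: 3x + 4x^2

f · g = 3x + 4x^2


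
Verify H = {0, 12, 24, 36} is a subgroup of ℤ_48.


Subgroup test for H = {0, 12, 24, 36} in (ℤ_48, +):
(1) 0 ∈ H? Yes
(2) Closure: for all a,b ∈ H, (a+b) mod 48 ∈ H? Yes
(3) Inverses: for all a ∈ H, -a mod 48 ∈ H? Yes

Yes, H is a subgroup of ℤ_48


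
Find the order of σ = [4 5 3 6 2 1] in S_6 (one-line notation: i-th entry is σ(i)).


Cycle decomposition: (1 4 6) (2 5)
Cycle lengths: 3, 2
Order = lcm(3, 2) = 6

ord(σ) = 6


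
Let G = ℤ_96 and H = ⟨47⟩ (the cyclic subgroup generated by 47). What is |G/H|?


|⟨47⟩| = n / gcd(47, 96) = 96 / 1 = 96
H is normal (ℤ_96 is abelian).
|G/H| = |G| / |H| = 96 / 96 = 1

|G/H| = 1


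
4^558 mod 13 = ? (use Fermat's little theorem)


Fermat's little theorem: if p is prime and gcd(a,p)=1, then a^(p-1) ≡ 1 (mod p)
p = 13 is prime, gcd(4,13) = 1
Reduce exponent: 558 mod 12 = 6
So 4^558 ≡ 4^6 (mod 13)
4^6 mod 13 = 1

4^558 ≡ 1 (mod 13)


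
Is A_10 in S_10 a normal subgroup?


H = A_10 in S_10
A_10 has index 2 in S_10, and every subgroup of index 2 is normal

Yes, normal subgroup


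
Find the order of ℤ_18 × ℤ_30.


|A × B| = |A| · |B|
|ℤ_18 × ℤ_30| = 18 × 30 = 540

|ℤ_18 × ℤ_30| = 540


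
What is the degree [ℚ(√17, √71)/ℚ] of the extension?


[ℚ(√17,√71):ℚ] = [ℚ(√17,√71):ℚ(√17)]·[ℚ(√17):ℚ] = 2·2 = 4

[ℚ(√17, √71)/ℚ] = 4


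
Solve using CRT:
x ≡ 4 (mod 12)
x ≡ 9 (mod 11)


m₁ = 12, m₂ = 11, gcd = 1, so CRT applies. M = m₁·m₂ = 132
Let M₁ = M/m₁ = 11, M₂ = M/m₂ = 12
Find y₁ ≡ M₁⁻¹ (mod m₁): 11⁻¹ ≡ 11 (mod 12)
Find y₂ ≡ M₂⁻¹ (mod m₂): 12⁻¹ ≡ 1 (mod 11)
x = a₁·M₁·y₁ + a₂·M₂·y₂ = 4·11·11 + 9·12·1 = 592
Reduce mod 132: x ≡ 64
Check: 64 mod 12 = 4 ✓, 64 mod 11 = 9 ✓

x ≡ 64 (mod 132)


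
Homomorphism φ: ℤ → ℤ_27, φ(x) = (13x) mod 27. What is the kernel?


Kernel = preimage of identity
ker(φ) = {x ∈ ℤ : 13x ≡ 0 (mod 27)}. gcd(13,27) = 1, so 13x ≡ 0 (mod 27) ⟺ x ≡ 0 (mod 27/1 = 27). Hence ker(φ) = 27ℤ

ker(φ) = 27ℤ


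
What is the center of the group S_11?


Z(G) = {g ∈ G | gx = xg for all x ∈ G}
S_n is non-abelian for n ≥ 3; Z(S_11) is trivial

Z(S_11) = {e}


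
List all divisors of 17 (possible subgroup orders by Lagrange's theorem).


Lagrange's theorem: |H| divides |G|
|G| = 17
Divisors of 17: 1, 17

Possible subgroup orders: {1, 17}


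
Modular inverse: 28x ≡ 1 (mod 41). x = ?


Use the extended Euclidean algorithm to write 1 = 28·s + 41·t; then s mod 41 is the inverse.
Euclidean algorithm:
  28 = 0·41 + 28
  41 = 1·28 + 13
  28 = 2·13 + 2
  13 = 6·2 + 1
  2 = 2·1 + 0
gcd(28,41) = 1
Back-substitution gives: 28·(-19) + 41·(13) = 1
So 28⁻¹ ≡ -19 ≡ 22 (mod 41)
Check: 28 × 22 = 616 ≡ 1 (mod 41) ✓

28⁻¹ ≡ 22 (mod 41)


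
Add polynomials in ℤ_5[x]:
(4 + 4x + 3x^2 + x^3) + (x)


Add coefficients mod 5:
x^0: 4 + 0 = 4 (mod 5)
x^1: 4 + 1 = 0 (mod 5)
x^2: 3 + 0 = 3 (mod 5)
x^3: 1 + 0 = 1 (mod 5)
Result: 4 + 3x^2 + x^3

f + g = 4 + 3x^2 + x^3


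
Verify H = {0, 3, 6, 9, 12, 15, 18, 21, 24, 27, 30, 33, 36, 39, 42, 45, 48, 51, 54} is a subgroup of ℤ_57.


Subgroup test for H = {0, 3, 6, 9, 12, 15, 18, 21, 24, 27, 30, 33, 36, 39, 42, 45, 48, 51, 54} in (ℤ_57, +):
(1) 0 ∈ H? Yes
(2) Closure: for all a,b ∈ H, (a+b) mod 57 ∈ H? Yes
(3) Inverses: for all a ∈ H, -a mod 57 ∈ H? Yes

Yes, H is a subgroup of ℤ_57


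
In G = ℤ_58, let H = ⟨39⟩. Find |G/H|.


|⟨39⟩| = n / gcd(39, 58) = 58 / 1 = 58
H is normal (ℤ_58 is abelian).
|G/H| = |G| / |H| = 58 / 58 = 1

|G/H| = 1


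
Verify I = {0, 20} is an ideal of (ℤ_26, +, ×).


Check ideal conditions for I = {0, 20} in ℤ_26:
(1) I is an additive subgroup? No
(2) For r ∈ ℤ_26 and a ∈ I: r·a ∈ I? No  [counterexample: r=2, a=20, r·a mod 26 = 14 ∉ I]

No, I is not an ideal of ℤ_26


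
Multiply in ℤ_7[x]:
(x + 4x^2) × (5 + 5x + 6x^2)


Expand and collect like terms; reduce coefficients mod 7:
x^0: 0·5 = 0 ≡ 0 (mod 7)
x^1: 0·5 + 1·5 = 5 ≡ 5 (mod 7)
x^2: 0·6 + 1·5 + 4·5 = 25 ≡ 4 (mod 7)
x^3: 1·6 + 4·5 = 26 ≡ 5 (mod 7)
x^4: 4·6 = 24 ≡ 3 (mod 7)
Result: 5x + 4x^2 + 5x^3 + 3x^4

f · g = 5x + 4x^2 + 5x^3 + 3x^4


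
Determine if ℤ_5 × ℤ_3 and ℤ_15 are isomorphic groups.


Comparing ℤ_5 × ℤ_3 and ℤ_15:
gcd(5,3) = 1, so ℤ_5 × ℤ_3 ≅ ℤ_15 (CRT)

Yes, ℤ_5 × ℤ_3 ≅ ℤ_15


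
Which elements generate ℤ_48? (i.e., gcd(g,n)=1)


g generates ℤ_n iff gcd(g,n) = 1
Prime factors of 48: 2, 3
Generators are g ∈ {1,...,47} not divisible by any of these primes.
Generators: {1, 5, 7, 11, 13, 17, 19, 23, 25, 29, 31, 35, 37, 41, 43, 47}
Number of generators = φ(48) = 16

Generators of ℤ_48 = {1, 5, 7, 11, 13, 17, 19, 23, 25, 29, 31, 35, 37, 41, 43, 47}


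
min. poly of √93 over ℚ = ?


√93 satisfies x² - 93 = 0, irreducible over ℚ since 93 is squarefree

Minimal polynomial: x² - 93


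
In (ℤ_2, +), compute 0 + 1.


Operation: addition mod 2
0 + 1 = (a + b) mod 2 with a = 0, b = 1

0 + 1 = 1


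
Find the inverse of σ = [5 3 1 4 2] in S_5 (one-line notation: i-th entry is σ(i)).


To find σ⁻¹, swap domain and range:
σ(1) = 5 → σ⁻¹(5) = 1
σ(2) = 3 → σ⁻¹(3) = 2
σ(3) = 1 → σ⁻¹(1) = 3
σ(4) = 4 → σ⁻¹(4) = 4
σ(5) = 2 → σ⁻¹(2) = 5

σ⁻¹ = [3 5 2 4 1]


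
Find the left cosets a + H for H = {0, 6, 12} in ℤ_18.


H = {0, 6, 12}, |H| = 3
Number of cosets = |G|/|H| = 18/3 = 6
0 + H = {0, 6, 12}
1 + H = {1, 7, 13}
2 + H = {2, 8, 14}
3 + H = {3, 9, 15}
4 + H = {4, 10, 16}
5 + H = {5, 11, 17}

Cosets: 0+H={0,6,12}; 1+H={1,7,13}; 2+H={2,8,14}; 3+H={3,9,15}; 4+H={4,10,16}; 5+H={5,11,17}


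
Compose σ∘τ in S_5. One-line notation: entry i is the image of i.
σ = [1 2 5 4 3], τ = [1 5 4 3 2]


σ∘τ: apply τ first, then σ
1 →τ 1 →σ 1
2 →τ 5 →σ 3
3 →τ 4 →σ 4
4 →τ 3 →σ 5
5 →τ 2 →σ 2

σ∘τ = [1 3 4 5 2]


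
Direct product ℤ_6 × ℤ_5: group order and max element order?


|ℤ_6 × ℤ_5| = 6 × 5 = 30
Max element order = lcm(6,5) = 30
Cyclic? Yes (gcd=1)

|ℤ_6×ℤ_5| = 30, max element order = 30


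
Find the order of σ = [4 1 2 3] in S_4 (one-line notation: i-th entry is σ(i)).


Cycle decomposition: (1 4 3 2)
Cycle lengths: 4
Order = lcm(4) = 4

ord(σ) = 4


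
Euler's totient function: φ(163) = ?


Factor n: 163 = 163
φ(n) = n · ∏(1 - 1/p) over distinct primes p | n
φ(163) = 163 · (1 - 1/163) = 162

φ(163) = 162


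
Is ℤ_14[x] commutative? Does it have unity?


ℤ_14 has zero divisors (2·7 ≡ 0), and these lift to constant zero divisors in ℤ_14[x]; so not an integral domain
Commutative: Yes
Integral domain: No
Has unity: Yes

ℤ_14[x]: Commutative=Yes, Unity=Yes


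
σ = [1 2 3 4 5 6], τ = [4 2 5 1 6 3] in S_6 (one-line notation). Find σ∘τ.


σ∘τ: apply τ first, then σ
1 →τ 4 →σ 4
2 →τ 2 →σ 2
3 →τ 5 →σ 5
4 →τ 1 →σ 1
5 →τ 6 →σ 6
6 →τ 3 →σ 3

σ∘τ = [4 2 5 1 6 3]


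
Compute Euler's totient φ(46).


Factor n: 46 = 2 × 23
φ(n) = n · ∏(1 - 1/p) over distinct primes p | n
φ(46) = 46 · (1 - 1/2) · (1 - 1/23) = 22

φ(46) = 22


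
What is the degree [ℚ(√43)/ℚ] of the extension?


√43 has minimal polynomial x² - 43 (irreducible over ℚ since 43 is squarefree)

[ℚ(√43)/ℚ] = 2


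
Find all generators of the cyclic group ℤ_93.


g generates ℤ_n iff gcd(g,n) = 1
Prime factors of 93: 3, 31
Generators are g ∈ {1,...,92} not divisible by any of these primes.
Generators: {1, 2, 4, 5, 7, 8, 10, 11, 13, 14, 16, 17, 19, 20, 22, 23, 25, 26, 28, 29, 32, 34, 35, 37, 38, 40, 41, 43, 44, 46, 47, 49, 50, 52, 53, 55, 56, 58, 59, 61, 64, 65, 67, 68, 70, 71, 73, 74, 76, 77, 79, 80, 82, 83, 85, 86, 88, 89, 91, 92}
Number of generators = φ(93) = 60

Generators of ℤ_93 = {1, 2, 4, 5, 7, 8, 10, 11, 13, 14, 16, 17, 19, 20, 22, 23, 25, 26, 28, 29, 32, 34, 35, 37, 38, 40, 41, 43, 44, 46, 47, 49, 50, 52, 53, 55, 56, 58, 59, 61, 64, 65, 67, 68, 70, 71, 73, 74, 76, 77, 79, 80, 82, 83, 85, 86, 88, 89, 91, 92}


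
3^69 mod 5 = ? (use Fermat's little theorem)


Fermat's little theorem: if p is prime and gcd(a,p)=1, then a^(p-1) ≡ 1 (mod p)
p = 5 is prime, gcd(3,5) = 1
Reduce exponent: 69 mod 4 = 1
So 3^69 ≡ 3^1 (mod 5)
3^1 mod 5 = 3

3^69 ≡ 3 (mod 5)


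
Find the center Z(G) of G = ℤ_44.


Z(G) = {g ∈ G | gx = xg for all x ∈ G}
ℤ_44 is abelian, so Z(G) = G

Z(ℤ_44) = ℤ_44


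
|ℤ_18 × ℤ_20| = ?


|A × B| = |A| · |B|
|ℤ_18 × ℤ_20| = 18 × 20 = 360

|ℤ_18 × ℤ_20| = 360


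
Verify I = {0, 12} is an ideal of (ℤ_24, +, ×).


Check ideal conditions for I = {0, 12} in ℤ_24:
(1) I is an additive subgroup? Yes
(2) For r ∈ ℤ_24 and a ∈ I: r·a ∈ I? Yes

Yes, I is an ideal of ℤ_24


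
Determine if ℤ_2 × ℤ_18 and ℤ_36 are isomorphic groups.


Comparing ℤ_2 × ℤ_18 and ℤ_36:
gcd(2,18) = 2 ≠ 1. Max element order in ℤ_2×ℤ_18 is lcm(2,18) = 18 < 36, so it has no element of order 36

No, ℤ_2 × ℤ_18 ≇ ℤ_36


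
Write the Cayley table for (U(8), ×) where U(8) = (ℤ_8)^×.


Elements: {1, 3, 5, 7}
Operation: multiplication mod 8
Entry (a, b) = (a × b) mod 8

Cayley table:
  | 1 | 3 | 5 | 7
1 | 1 | 3 | 5 | 7
3 | 3 | 1 | 7 | 5
5 | 5 | 7 | 1 | 3
7 | 7 | 5 | 3 | 1


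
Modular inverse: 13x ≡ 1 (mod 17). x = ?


Use the extended Euclidean algorithm to write 1 = 13·s + 17·t; then s mod 17 is the inverse.
Euclidean algorithm:
  13 = 0·17 + 13
  17 = 1·13 + 4
  13 = 3·4 + 1
  4 = 4·1 + 0
gcd(13,17) = 1
Back-substitution gives: 13·(4) + 17·(-3) = 1
So 13⁻¹ ≡ 4 ≡ 4 (mod 17)
Check: 13 × 4 = 52 ≡ 1 (mod 17) ✓

13⁻¹ ≡ 4 (mod 17)


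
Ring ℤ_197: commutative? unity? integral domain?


ℤ_197 is a commutative ring with unity 1; 197 is prime, so ℤ_197 is a field (hence an integral domain)
Commutative: Yes
Integral domain: Yes
Has unity: Yes

ℤ_197: Commutative=Yes, Unity=Yes


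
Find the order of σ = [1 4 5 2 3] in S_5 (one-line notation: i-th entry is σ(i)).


Cycle decomposition: (2 4) (3 5)
Cycle lengths: 2, 2
Order = lcm(2, 2) = 2

ord(σ) = 2


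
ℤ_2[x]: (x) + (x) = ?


Add coefficients mod 2:
x^0: 0 + 0 = 0 (mod 2)
x^1: 1 + 1 = 0 (mod 2)
Result: 0

f + g = 0


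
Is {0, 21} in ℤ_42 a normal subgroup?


H = {0, 21} in ℤ_42
ℤ_42 is abelian; every subgroup of an abelian group is normal

Yes, normal subgroup


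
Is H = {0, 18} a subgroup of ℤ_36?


Subgroup test for H = {0, 18} in (ℤ_36, +):
(1) 0 ∈ H? Yes
(2) Closure: for all a,b ∈ H, (a+b) mod 36 ∈ H? Yes
(3) Inverses: for all a ∈ H, -a mod 36 ∈ H? Yes

Yes, H is a subgroup of ℤ_36


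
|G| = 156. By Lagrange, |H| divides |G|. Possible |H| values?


Lagrange's theorem: |H| divides |G|
|G| = 156
Divisors of 156: 1, 2, 3, 4, 6, 12, 13, 26, 39, 52, 78, 156

Possible subgroup orders: {1, 2, 3, 4, 6, 12, 13, 26, 39, 52, 78, 156}


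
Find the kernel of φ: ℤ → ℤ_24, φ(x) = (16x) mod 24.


Kernel = preimage of identity
ker(φ) = {x ∈ ℤ : 16x ≡ 0 (mod 24)}. gcd(16,24) = 8, so 16x ≡ 0 (mod 24) ⟺ x ≡ 0 (mod 24/8 = 3). Hence ker(φ) = 3ℤ

ker(φ) = 3ℤ


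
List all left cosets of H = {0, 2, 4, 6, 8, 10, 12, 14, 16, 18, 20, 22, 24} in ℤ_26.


H = {0, 2, 4, 6, 8, 10, 12, 14, 16, 18, 20, 22, 24}, |H| = 13
Number of cosets = |G|/|H| = 26/13 = 2
0 + H = {0, 2, 4, 6, 8, 10, 12, 14, 16, 18, 20, 22, 24}
1 + H = {1, 3, 5, 7, 9, 11, 13, 15, 17, 19, 21, 23, 25}

Cosets: 0+H={0,2,4,6,8,10,12,14,16,18,20,22,24}; 1+H={1,3,5,7,9,11,13,15,17,19,21,23,25}


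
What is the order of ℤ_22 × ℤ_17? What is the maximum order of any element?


|ℤ_22 × ℤ_17| = 22 × 17 = 374
Max element order = lcm(22,17) = 374
Cyclic? Yes (gcd=1)

|ℤ_22×ℤ_17| = 374, max element order = 374


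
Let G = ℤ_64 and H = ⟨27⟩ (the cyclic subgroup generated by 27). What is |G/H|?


|⟨27⟩| = n / gcd(27, 64) = 64 / 1 = 64
H is normal (ℤ_64 is abelian).
|G/H| = |G| / |H| = 64 / 64 = 1

|G/H| = 1


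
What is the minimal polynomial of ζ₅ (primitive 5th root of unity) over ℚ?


ζ₅ is a root of Φ₅(x) = x⁴ + x³ + x² + x + 1, irreducible over ℚ

Minimal polynomial: x⁴ + x³ + x² + x + 1


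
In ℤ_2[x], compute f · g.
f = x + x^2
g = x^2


Expand and collect like terms; reduce coefficients mod 2:
x^0: 0·0 = 0 ≡ 0 (mod 2)
x^1: 0·0 + 1·0 = 0 ≡ 0 (mod 2)
x^2: 0·1 + 1·0 + 1·0 = 0 ≡ 0 (mod 2)
x^3: 1·1 + 1·0 = 1 ≡ 1 (mod 2)
x^4: 1·1 = 1 ≡ 1 (mod 2)
Result: x^3 + x^4

f · g = x^3 + x^4


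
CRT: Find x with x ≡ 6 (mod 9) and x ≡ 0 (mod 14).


m₁ = 9, m₂ = 14, gcd = 1, so CRT applies. M = m₁·m₂ = 126
Let M₁ = M/m₁ = 14, M₂ = M/m₂ = 9
Find y₁ ≡ M₁⁻¹ (mod m₁): 14⁻¹ ≡ 2 (mod 9)
Find y₂ ≡ M₂⁻¹ (mod m₂): 9⁻¹ ≡ 11 (mod 14)
x = a₁·M₁·y₁ + a₂·M₂·y₂ = 6·14·2 + 0·9·11 = 168
Reduce mod 126: x ≡ 42
Check: 42 mod 9 = 6 ✓, 42 mod 14 = 0 ✓

x ≡ 42 (mod 126)


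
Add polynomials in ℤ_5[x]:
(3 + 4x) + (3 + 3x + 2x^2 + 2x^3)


Add coefficients mod 5:
x^0: 3 + 3 = 1 (mod 5)
x^1: 4 + 3 = 2 (mod 5)
x^2: 0 + 2 = 2 (mod 5)
x^3: 0 + 2 = 2 (mod 5)
Result: 1 + 2x + 2x^2 + 2x^3

f + g = 1 + 2x + 2x^2 + 2x^3


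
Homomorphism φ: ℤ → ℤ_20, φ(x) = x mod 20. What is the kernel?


Kernel = preimage of identity
ker(φ) = {x ∈ ℤ : x ≡ 0 (mod 20)} = 20ℤ = {0, ±20, ±40, ...}

ker(φ) = 20ℤ


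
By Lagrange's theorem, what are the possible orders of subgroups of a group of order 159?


Lagrange's theorem: |H| divides |G|
|G| = 159
Divisors of 159: 1, 3, 53, 159

Possible subgroup orders: {1, 3, 53, 159}


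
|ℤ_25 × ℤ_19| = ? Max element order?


|ℤ_25 × ℤ_19| = 25 × 19 = 475
Max element order = lcm(25,19) = 475
Cyclic? Yes (gcd=1)

|ℤ_25×ℤ_19| = 475, max element order = 475


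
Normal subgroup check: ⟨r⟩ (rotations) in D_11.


H = ⟨r⟩ (rotations) in D_11
The rotation subgroup ⟨r⟩ has index 2 in D_11, so it is normal

Yes, normal subgroup


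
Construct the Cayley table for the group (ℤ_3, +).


Elements: {0, 1, 2}
Operation: addition mod 3
Entry (a, b) = (a + b) mod 3

Cayley table:
  | 0 | 1 | 2
0 | 0 | 1 | 2
1 | 1 | 2 | 0
2 | 2 | 0 | 1


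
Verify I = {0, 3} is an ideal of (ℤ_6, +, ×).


Check ideal conditions for I = {0, 3} in ℤ_6:
(1) I is an additive subgroup? Yes
(2) For r ∈ ℤ_6 and a ∈ I: r·a ∈ I? Yes

Yes, I is an ideal of ℤ_6


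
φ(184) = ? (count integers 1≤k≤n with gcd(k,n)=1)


Factor n: 184 = 2^3 × 23
φ(n) = n · ∏(1 - 1/p) over distinct primes p | n
φ(184) = 184 · (1 - 1/2) · (1 - 1/23) = 88

φ(184) = 88


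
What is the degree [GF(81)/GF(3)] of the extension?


GF(81) = GF(3^4), so the extension degree is 4

[GF(81)/GF(3)] = 4


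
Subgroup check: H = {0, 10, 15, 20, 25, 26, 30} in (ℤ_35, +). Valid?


Subgroup test for H = {0, 10, 15, 20, 25, 26, 30} in (ℤ_35, +):
(1) 0 ∈ H? Yes
(2) Closure: for all a,b ∈ H, (a+b) mod 35 ∈ H? No  [counterexample: 10 + 26 = 1 ∉ H]
(3) Inverses: for all a ∈ H, -a mod 35 ∈ H? No

No, H is not a subgroup of ℤ_35


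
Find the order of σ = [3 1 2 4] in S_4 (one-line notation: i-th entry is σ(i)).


Cycle decomposition: (1 3 2)
Cycle lengths: 3
Order = lcm(3) = 3

ord(σ) = 3


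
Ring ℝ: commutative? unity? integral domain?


ℝ is a field: commutative, has unity, every nonzero element is a unit (hence an integral domain)
Commutative: Yes
Integral domain: Yes
Has unity: Yes

ℝ: Commutative=Yes, Unity=Yes


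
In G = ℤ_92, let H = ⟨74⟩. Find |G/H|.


|⟨74⟩| = n / gcd(74, 92) = 92 / 2 = 46
H is normal (ℤ_92 is abelian).
|G/H| = |G| / |H| = 92 / 46 = 2

|G/H| = 2


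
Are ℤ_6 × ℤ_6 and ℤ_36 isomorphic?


Comparing ℤ_6 × ℤ_6 and ℤ_36:
gcd(6,6) = 6 ≠ 1. Max element order in ℤ_6×ℤ_6 is lcm(6,6) = 6 < 36, so it has no element of order 36

No, ℤ_6 × ℤ_6 ≇ ℤ_36


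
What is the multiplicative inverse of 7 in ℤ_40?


Use the extended Euclidean algorithm to write 1 = 7·s + 40·t; then s mod 40 is the inverse.
Euclidean algorithm:
  7 = 0·40 + 7
  40 = 5·7 + 5
  7 = 1·5 + 2
  5 = 2·2 + 1
  2 = 2·1 + 0
gcd(7,40) = 1
Back-substitution gives: 7·(-17) + 40·(3) = 1
So 7⁻¹ ≡ -17 ≡ 23 (mod 40)
Check: 7 × 23 = 161 ≡ 1 (mod 40) ✓

7⁻¹ ≡ 23 (mod 40)


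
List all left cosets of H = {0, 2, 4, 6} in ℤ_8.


H = {0, 2, 4, 6}, |H| = 4
Number of cosets = |G|/|H| = 8/4 = 2
0 + H = {0, 2, 4, 6}
1 + H = {1, 3, 5, 7}

Cosets: 0+H={0,2,4,6}; 1+H={1,3,5,7}


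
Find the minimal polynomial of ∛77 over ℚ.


∛77 satisfies x³ - 77 = 0, irreducible over ℚ (no rational root; 77 is not a perfect cube)

Minimal polynomial: x³ - 77


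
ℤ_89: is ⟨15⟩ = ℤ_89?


g generates ℤ_n iff gcd(g, n) = 1
gcd(15, 89) = 1
Since gcd = 1, 15 is a generator.

Yes, 15 generates ℤ_89


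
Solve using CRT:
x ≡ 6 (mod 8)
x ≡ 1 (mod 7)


m₁ = 8, m₂ = 7, gcd = 1, so CRT applies. M = m₁·m₂ = 56
Let M₁ = M/m₁ = 7, M₂ = M/m₂ = 8
Find y₁ ≡ M₁⁻¹ (mod m₁): 7⁻¹ ≡ 7 (mod 8)
Find y₂ ≡ M₂⁻¹ (mod m₂): 8⁻¹ ≡ 1 (mod 7)
x = a₁·M₁·y₁ + a₂·M₂·y₂ = 6·7·7 + 1·8·1 = 302
Reduce mod 56: x ≡ 22
Check: 22 mod 8 = 6 ✓, 22 mod 7 = 1 ✓

x ≡ 22 (mod 56)


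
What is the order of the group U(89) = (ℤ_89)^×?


U(n) is the group of units mod n; |U(n)| = φ(n)
|U(89)| = φ(89) = 88

|U(89) = (ℤ_89)^×| = 88


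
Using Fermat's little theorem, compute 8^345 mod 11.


Fermat's little theorem: if p is prime and gcd(a,p)=1, then a^(p-1) ≡ 1 (mod p)
p = 11 is prime, gcd(8,11) = 1
Reduce exponent: 345 mod 10 = 5
So 8^345 ≡ 8^5 (mod 11)
8^5 mod 11 = 10

8^345 ≡ 10 (mod 11)


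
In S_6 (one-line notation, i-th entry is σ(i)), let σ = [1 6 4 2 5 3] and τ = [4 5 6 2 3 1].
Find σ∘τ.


σ∘τ: apply τ first, then σ
1 →τ 4 →σ 2
2 →τ 5 →σ 5
3 →τ 6 →σ 3
4 →τ 2 →σ 6
5 →τ 3 →σ 4
6 →τ 1 →σ 1

σ∘τ = [2 5 3 6 4 1]


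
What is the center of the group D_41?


Z(G) = {g ∈ G | gx = xg for all x ∈ G}
For odd n, Z(D_n) = {e}: no nontrivial rotation commutes with all reflections

Z(D_41) = {e}


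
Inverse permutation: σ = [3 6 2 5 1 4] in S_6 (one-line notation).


To find σ⁻¹, swap domain and range:
σ(1) = 3 → σ⁻¹(3) = 1
σ(2) = 6 → σ⁻¹(6) = 2
σ(3) = 2 → σ⁻¹(2) = 3
σ(4) = 5 → σ⁻¹(5) = 4
σ(5) = 1 → σ⁻¹(1) = 5
σ(6) = 4 → σ⁻¹(4) = 6

σ⁻¹ = [5 3 1 6 4 2]


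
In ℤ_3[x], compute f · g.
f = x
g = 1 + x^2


Expand and collect like terms; reduce coefficients mod 3:
x^0: 0·1 = 0 ≡ 0 (mod 3)
x^1: 0·0 + 1·1 = 1 ≡ 1 (mod 3)
x^2: 0·1 + 1·0 = 0 ≡ 0 (mod 3)
x^3: 1·1 = 1 ≡ 1 (mod 3)
Result: x + x^3

f · g = x + x^3


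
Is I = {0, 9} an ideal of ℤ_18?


Check ideal conditions for I = {0, 9} in ℤ_18:
(1) I is an additive subgroup? Yes
(2) For r ∈ ℤ_18 and a ∈ I: r·a ∈ I? Yes

Yes, I is an ideal of ℤ_18


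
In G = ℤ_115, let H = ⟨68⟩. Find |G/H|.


|⟨68⟩| = n / gcd(68, 115) = 115 / 1 = 115
H is normal (ℤ_115 is abelian).
|G/H| = |G| / |H| = 115 / 115 = 1

|G/H| = 1


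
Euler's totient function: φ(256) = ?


Factor n: 256 = 2^8
φ(n) = n · ∏(1 - 1/p) over distinct primes p | n
φ(256) = 256 · (1 - 1/2) = 128

φ(256) = 128


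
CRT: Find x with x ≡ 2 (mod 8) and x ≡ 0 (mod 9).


m₁ = 8, m₂ = 9, gcd = 1, so CRT applies. M = m₁·m₂ = 72
Let M₁ = M/m₁ = 9, M₂ = M/m₂ = 8
Find y₁ ≡ M₁⁻¹ (mod m₁): 9⁻¹ ≡ 1 (mod 8)
Find y₂ ≡ M₂⁻¹ (mod m₂): 8⁻¹ ≡ 8 (mod 9)
x = a₁·M₁·y₁ + a₂·M₂·y₂ = 2·9·1 + 0·8·8 = 18
Reduce mod 72: x ≡ 18
Check: 18 mod 8 = 2 ✓, 18 mod 9 = 0 ✓

x ≡ 18 (mod 72)


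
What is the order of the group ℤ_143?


ℤ_n has n elements.

|ℤ_143| = 143


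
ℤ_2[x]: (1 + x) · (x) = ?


Expand and collect like terms; reduce coefficients mod 2:
x^0: 1·0 = 0 ≡ 0 (mod 2)
x^1: 1·1 + 1·0 = 1 ≡ 1 (mod 2)
x^2: 1·1 = 1 ≡ 1 (mod 2)
Result: x + x^2

f · g = x + x^2


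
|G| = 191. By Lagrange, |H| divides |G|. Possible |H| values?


Lagrange's theorem: |H| divides |G|
|G| = 191
Divisors of 191: 1, 191

Possible subgroup orders: {1, 191}


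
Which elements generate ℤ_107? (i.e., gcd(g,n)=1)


g generates ℤ_n iff gcd(g,n) = 1
Prime factors of 107: 107
Generators are g ∈ {1,...,106} not divisible by any of these primes.
Generators: {1, 2, 3, 4, 5, 6, 7, 8, 9, 10, 11, 12, 13, 14, 15, 16, 17, 18, 19, 20, 21, 22, 23, 24, 25, 26, 27, 28, 29, 30, 31, 32, 33, 34, 35, 36, 37, 38, 39, 40, 41, 42, 43, 44, 45, 46, 47, 48, 49, 50, 51, 52, 53, 54, 55, 56, 57, 58, 59, 60, 61, 62, 63, 64, 65, 66, 67, 68, 69, 70, 71, 72, 73, 74, 75, 76, 77, 78, 79, 80, 81, 82, 83, 84, 85, 86, 87, 88, 89, 90, 91, 92, 93, 94, 95, 96, 97, 98, 99, 100, 101, 102, 103, 104, 105, 106}
Number of generators = φ(107) = 106

Generators of ℤ_107 = {1, 2, 3, 4, 5, 6, 7, 8, 9, 10, 11, 12, 13, 14, 15, 16, 17, 18, 19, 20, 21, 22, 23, 24, 25, 26, 27, 28, 29, 30, 31, 32, 33, 34, 35, 36, 37, 38, 39, 40, 41, 42, 43, 44, 45, 46, 47, 48, 49, 50, 51, 52, 53, 54, 55, 56, 57, 58, 59, 60, 61, 62, 63, 64, 65, 66, 67, 68, 69, 70, 71, 72, 73, 74, 75, 76, 77, 78, 79, 80, 81, 82, 83, 84, 85, 86, 87, 88, 89, 90, 91, 92, 93, 94, 95, 96, 97, 98, 99, 100, 101, 102, 103, 104, 105, 106}


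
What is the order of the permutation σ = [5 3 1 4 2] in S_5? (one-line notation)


Cycle decomposition: (1 5 2 3)
Cycle lengths: 4
Order = lcm(4) = 4

ord(σ) = 4


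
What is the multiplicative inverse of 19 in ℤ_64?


Use the extended Euclidean algorithm to write 1 = 19·s + 64·t; then s mod 64 is the inverse.
Euclidean algorithm:
  19 = 0·64 + 19
  64 = 3·19 + 7
  19 = 2·7 + 5
  7 = 1·5 + 2
  5 = 2·2 + 1
  2 = 2·1 + 0
gcd(19,64) = 1
Back-substitution gives: 19·(27) + 64·(-8) = 1
So 19⁻¹ ≡ 27 ≡ 27 (mod 64)
Check: 19 × 27 = 513 ≡ 1 (mod 64) ✓

19⁻¹ ≡ 27 (mod 64)


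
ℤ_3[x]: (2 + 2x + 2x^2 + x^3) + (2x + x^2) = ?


Add coefficients mod 3:
x^0: 2 + 0 = 2 (mod 3)
x^1: 2 + 2 = 1 (mod 3)
x^2: 2 + 1 = 0 (mod 3)
x^3: 1 + 0 = 1 (mod 3)
Result: 2 + x + x^3

f + g = 2 + x + x^3


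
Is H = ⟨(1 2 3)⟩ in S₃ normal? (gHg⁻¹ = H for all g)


H = ⟨(1 2 3)⟩ in S₃
⟨(1 2 3)⟩ has order 3 and index 2 in S₃; index-2 subgroups are normal

Yes, normal subgroup


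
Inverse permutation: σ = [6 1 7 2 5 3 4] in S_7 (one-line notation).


To find σ⁻¹, swap domain and range:
σ(1) = 6 → σ⁻¹(6) = 1
σ(2) = 1 → σ⁻¹(1) = 2
σ(3) = 7 → σ⁻¹(7) = 3
σ(4) = 2 → σ⁻¹(2) = 4
σ(5) = 5 → σ⁻¹(5) = 5
σ(6) = 3 → σ⁻¹(3) = 6
σ(7) = 4 → σ⁻¹(4) = 7

σ⁻¹ = [2 4 6 7 5 1 3]


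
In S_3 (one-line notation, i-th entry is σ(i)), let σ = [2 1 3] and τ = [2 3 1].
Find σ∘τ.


σ∘τ: apply τ first, then σ
1 →τ 2 →σ 1
2 →τ 3 →σ 3
3 →τ 1 →σ 2

σ∘τ = [1 3 2]


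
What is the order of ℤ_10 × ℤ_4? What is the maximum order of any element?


|ℤ_10 × ℤ_4| = 10 × 4 = 40
Max element order = lcm(10,4) = 20
Cyclic? No (gcd=2)

|ℤ_10×ℤ_4| = 40, max element order = 20


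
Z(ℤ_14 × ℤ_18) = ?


Z(G) = {g ∈ G | gx = xg for all x ∈ G}
Direct product of abelian groups is abelian, so Z(G) = G

Z(ℤ_14 × ℤ_18) = ℤ_14 × ℤ_18


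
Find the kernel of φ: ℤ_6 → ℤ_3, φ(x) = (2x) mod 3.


Kernel = preimage of identity
ker(φ) = {x ∈ ℤ_6 : 2x ≡ 0 (mod 3)}. Since 3 | 6, φ is well-defined. The kernel is the cyclic subgroup ⟨3⟩ of ℤ_6 (order 2), i.e. {0, 3}

ker(φ) = {0, 3}


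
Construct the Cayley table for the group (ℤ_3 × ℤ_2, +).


Elements: {(0,0), (0,1), (1,0), (1,1), (2,0), (2,1)}
Operation: componentwise addition mod (3, 2)
Entry (a, b) = ((a₁+b₁) mod 3, (a₂+b₂) mod 2)

Cayley table:
      | (0,0) | (0,1) | (1,0) | (1,1) | (2,0) | (2,1)
(0,0) | (0,0) | (0,1) | (1,0) | (1,1) | (2,0) | (2,1)
(0,1) | (0,1) | (0,0) | (1,1) | (1,0) | (2,1) | (2,0)
(1,0) | (1,0) | (1,1) | (2,0) | (2,1) | (0,0) | (0,1)
(1,1) | (1,1) | (1,0) | (2,1) | (2,0) | (0,1) | (0,0)
(2,0) | (2,0) | (2,1) | (0,0) | (0,1) | (1,0) | (1,1)
(2,1) | (2,1) | (2,0) | (0,1) | (0,0) | (1,1) | (1,0)


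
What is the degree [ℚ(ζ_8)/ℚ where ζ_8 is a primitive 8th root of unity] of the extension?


[ℚ(ζ_n):ℚ] = deg Φ_n(x) = φ(n). Here φ(8) = 4

[ℚ(ζ_8)/ℚ where ζ_8 is a primitive 8th root of unity] = 4


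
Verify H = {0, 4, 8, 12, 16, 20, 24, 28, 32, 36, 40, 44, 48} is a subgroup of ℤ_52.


Subgroup test for H = {0, 4, 8, 12, 16, 20, 24, 28, 32, 36, 40, 44, 48} in (ℤ_52, +):
(1) 0 ∈ H? Yes
(2) Closure: for all a,b ∈ H, (a+b) mod 52 ∈ H? Yes
(3) Inverses: for all a ∈ H, -a mod 52 ∈ H? Yes

Yes, H is a subgroup of ℤ_52


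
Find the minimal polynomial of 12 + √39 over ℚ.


Let α = 12 + √39. Then α - 12 = √39, so (α - 12)² = 39, giving α² - 24α + 105 = 0. Degree 2 and α ∉ ℚ, so this is the minimal polynomial.

Minimal polynomial: x² - 24x + 105


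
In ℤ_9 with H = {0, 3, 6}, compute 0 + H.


0 + H = {0 + h (mod 9) : h ∈ H}
0+0=0, 0+3=3, 0+6=6

0 + H = {0, 3, 6}


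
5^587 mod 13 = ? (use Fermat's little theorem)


Fermat's little theorem: if p is prime and gcd(a,p)=1, then a^(p-1) ≡ 1 (mod p)
p = 13 is prime, gcd(5,13) = 1
Reduce exponent: 587 mod 12 = 11
So 5^587 ≡ 5^11 (mod 13)
5^11 mod 13 = 8

5^587 ≡ 8 (mod 13)


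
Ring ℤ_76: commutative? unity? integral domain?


ℤ_76 is a commutative ring with unity 1; 76 = 2×38 is composite, so 2·38 ≡ 0 gives zero divisors (not an integral domain)
Commutative: Yes
Integral domain: No
Has unity: Yes

ℤ_76: Commutative=Yes, Unity=Yes


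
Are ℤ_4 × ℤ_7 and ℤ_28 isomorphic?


Comparing ℤ_4 × ℤ_7 and ℤ_28:
gcd(4,7) = 1, so ℤ_4 × ℤ_7 ≅ ℤ_28 (CRT)

Yes, ℤ_4 × ℤ_7 ≅ ℤ_28


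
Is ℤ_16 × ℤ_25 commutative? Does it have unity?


Direct product ring; commutative with unity (1,1); but (1,0)·(0,1) = (0,0) gives zero divisors, so not an integral domain
Commutative: Yes
Integral domain: No
Has unity: Yes

ℤ_16 × ℤ_25: Commutative=Yes, Unity=Yes


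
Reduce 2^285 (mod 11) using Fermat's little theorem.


Fermat's little theorem: if p is prime and gcd(a,p)=1, then a^(p-1) ≡ 1 (mod p)
p = 11 is prime, gcd(2,11) = 1
Reduce exponent: 285 mod 10 = 5
So 2^285 ≡ 2^5 (mod 11)
2^5 mod 11 = 10

2^285 ≡ 10 (mod 11)


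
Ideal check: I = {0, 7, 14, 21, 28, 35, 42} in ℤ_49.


Check ideal conditions for I = {0, 7, 14, 21, 28, 35, 42} in ℤ_49:
(1) I is an additive subgroup? Yes
(2) For r ∈ ℤ_49 and a ∈ I: r·a ∈ I? Yes

Yes, I is an ideal of ℤ_49


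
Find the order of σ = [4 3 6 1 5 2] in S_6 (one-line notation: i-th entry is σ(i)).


Cycle decomposition: (1 4) (2 3 6)
Cycle lengths: 2, 3
Order = lcm(2, 3) = 6

ord(σ) = 6


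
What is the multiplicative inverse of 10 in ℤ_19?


Use the extended Euclidean algorithm to write 1 = 10·s + 19·t; then s mod 19 is the inverse.
Euclidean algorithm:
  10 = 0·19 + 10
  19 = 1·10 + 9
  10 = 1·9 + 1
  9 = 9·1 + 0
gcd(10,19) = 1
Back-substitution gives: 10·(2) + 19·(-1) = 1
So 10⁻¹ ≡ 2 ≡ 2 (mod 19)
Check: 10 × 2 = 20 ≡ 1 (mod 19) ✓

10⁻¹ ≡ 2 (mod 19)


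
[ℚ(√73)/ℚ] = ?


√73 has minimal polynomial x² - 73 (irreducible over ℚ since 73 is squarefree)

[ℚ(√73)/ℚ] = 2


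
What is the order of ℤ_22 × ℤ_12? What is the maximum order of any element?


|ℤ_22 × ℤ_12| = 22 × 12 = 264
Max element order = lcm(22,12) = 132
Cyclic? No (gcd=2)

|ℤ_22×ℤ_12| = 264, max element order = 132


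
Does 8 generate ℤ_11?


g generates ℤ_n iff gcd(g, n) = 1
gcd(8, 11) = 1
Since gcd = 1, 8 is a generator.

Yes, 8 generates ℤ_11


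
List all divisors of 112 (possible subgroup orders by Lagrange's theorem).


Lagrange's theorem: |H| divides |G|
|G| = 112
Divisors of 112: 1, 2, 4, 7, 8, 14, 16, 28, 56, 112

Possible subgroup orders: {1, 2, 4, 7, 8, 14, 16, 28, 56, 112}


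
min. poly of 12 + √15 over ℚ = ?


Let α = 12 + √15. Then α - 12 = √15, so (α - 12)² = 15, giving α² - 24α + 129 = 0. Degree 2 and α ∉ ℚ, so this is the minimal polynomial.

Minimal polynomial: x² - 24x + 129


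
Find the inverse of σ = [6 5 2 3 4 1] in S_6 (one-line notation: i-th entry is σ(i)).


To find σ⁻¹, swap domain and range:
σ(1) = 6 → σ⁻¹(6) = 1
σ(2) = 5 → σ⁻¹(5) = 2
σ(3) = 2 → σ⁻¹(2) = 3
σ(4) = 3 → σ⁻¹(3) = 4
σ(5) = 4 → σ⁻¹(4) = 5
σ(6) = 1 → σ⁻¹(1) = 6

σ⁻¹ = [6 3 4 5 2 1]


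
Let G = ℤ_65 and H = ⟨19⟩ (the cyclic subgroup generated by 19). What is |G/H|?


|⟨19⟩| = n / gcd(19, 65) = 65 / 1 = 65
H is normal (ℤ_65 is abelian).
|G/H| = |G| / |H| = 65 / 65 = 1

|G/H| = 1


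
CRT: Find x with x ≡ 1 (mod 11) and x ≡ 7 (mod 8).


m₁ = 11, m₂ = 8, gcd = 1, so CRT applies. M = m₁·m₂ = 88
Let M₁ = M/m₁ = 8, M₂ = M/m₂ = 11
Find y₁ ≡ M₁⁻¹ (mod m₁): 8⁻¹ ≡ 7 (mod 11)
Find y₂ ≡ M₂⁻¹ (mod m₂): 11⁻¹ ≡ 3 (mod 8)
x = a₁·M₁·y₁ + a₂·M₂·y₂ = 1·8·7 + 7·11·3 = 287
Reduce mod 88: x ≡ 23
Check: 23 mod 11 = 1 ✓, 23 mod 8 = 7 ✓

x ≡ 23 (mod 88)


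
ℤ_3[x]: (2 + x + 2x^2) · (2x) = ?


Expand and collect like terms; reduce coefficients mod 3:
x^0: 2·0 = 0 ≡ 0 (mod 3)
x^1: 2·2 + 1·0 = 4 ≡ 1 (mod 3)
x^2: 1·2 + 2·0 = 2 ≡ 2 (mod 3)
x^3: 2·2 = 4 ≡ 1 (mod 3)
Result: x + 2x^2 + x^3

f · g = x + 2x^2 + x^3


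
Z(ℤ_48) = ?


Z(G) = {g ∈ G | gx = xg for all x ∈ G}
ℤ_48 is abelian, so Z(G) = G

Z(ℤ_48) = ℤ_48


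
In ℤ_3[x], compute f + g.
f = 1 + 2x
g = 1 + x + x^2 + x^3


Add coefficients mod 3:
x^0: 1 + 1 = 2 (mod 3)
x^1: 2 + 1 = 0 (mod 3)
x^2: 0 + 1 = 1 (mod 3)
x^3: 0 + 1 = 1 (mod 3)
Result: 2 + x^2 + x^3

f + g = 2 + x^2 + x^3


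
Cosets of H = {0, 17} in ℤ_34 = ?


H = {0, 17}, |H| = 2
Number of cosets = |G|/|H| = 34/2 = 17
0 + H = {0, 17}
1 + H = {1, 18}
2 + H = {2, 19}
3 + H = {3, 20}
4 + H = {4, 21}
5 + H = {5, 22}
6 + H = {6, 23}
7 + H = {7, 24}
8 + H = {8, 25}
9 + H = {9, 26}
10 + H = {10, 27}
11 + H = {11, 28}
12 + H = {12, 29}
13 + H = {13, 30}
14 + H = {14, 31}
15 + H = {15, 32}
16 + H = {16, 33}

Cosets: 0+H={0,17}; 1+H={1,18}; 2+H={2,19}; 3+H={3,20}; 4+H={4,21}; 5+H={5,22}; 6+H={6,23}; 7+H={7,24}; 8+H={8,25}; 9+H={9,26}; 10+H={10,27}; 11+H={11,28}; 12+H={12,29}; 13+H={13,30}; 14+H={14,31}; 15+H={15,32}; 16+H={16,33}


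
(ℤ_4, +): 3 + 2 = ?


Operation: addition mod 4
3 + 2 = (a + b) mod 4 with a = 3, b = 2

3 + 2 = 1


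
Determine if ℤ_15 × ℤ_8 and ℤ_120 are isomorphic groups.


Comparing ℤ_15 × ℤ_8 and ℤ_120:
gcd(15,8) = 1, so ℤ_15 × ℤ_8 ≅ ℤ_120 (CRT)

Yes, ℤ_15 × ℤ_8 ≅ ℤ_120


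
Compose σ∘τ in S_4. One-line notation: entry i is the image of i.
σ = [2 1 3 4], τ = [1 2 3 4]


σ∘τ: apply τ first, then σ
1 →τ 1 →σ 2
2 →τ 2 →σ 1
3 →τ 3 →σ 3
4 →τ 4 →σ 4

σ∘τ = [2 1 3 4]


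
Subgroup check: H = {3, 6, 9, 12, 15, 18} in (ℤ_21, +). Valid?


Subgroup test for H = {3, 6, 9, 12, 15, 18} in (ℤ_21, +):
(1) 0 ∈ H? No
(2) Closure: for all a,b ∈ H, (a+b) mod 21 ∈ H? No  [counterexample: 3 + 18 = 0 ∉ H]
(3) Inverses: for all a ∈ H, -a mod 21 ∈ H? Yes

No, H is not a subgroup of ℤ_21


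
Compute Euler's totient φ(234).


Factor n: 234 = 2 × 3^2 × 13
φ(n) = n · ∏(1 - 1/p) over distinct primes p | n
φ(234) = 234 · (1 - 1/2) · (1 - 1/3) · (1 - 1/13) = 72

φ(234) = 72


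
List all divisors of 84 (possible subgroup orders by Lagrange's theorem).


Lagrange's theorem: |H| divides |G|
|G| = 84
Divisors of 84: 1, 2, 3, 4, 6, 7, 12, 14, 21, 28, 42, 84

Possible subgroup orders: {1, 2, 3, 4, 6, 7, 12, 14, 21, 28, 42, 84}


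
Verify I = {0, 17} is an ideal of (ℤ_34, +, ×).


Check ideal conditions for I = {0, 17} in ℤ_34:
(1) I is an additive subgroup? Yes
(2) For r ∈ ℤ_34 and a ∈ I: r·a ∈ I? Yes

Yes, I is an ideal of ℤ_34


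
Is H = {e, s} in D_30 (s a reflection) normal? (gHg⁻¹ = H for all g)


H = {e, s} in D_30 (s a reflection)
r·s·r⁻¹ = sr⁻² ≠ s for n ≥ 3, so {e, s} is not closed under conjugation

No, not a normal subgroup


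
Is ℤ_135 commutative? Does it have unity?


ℤ_135 is a commutative ring with unity 1; 135 = 3×45 is composite, so 3·45 ≡ 0 gives zero divisors (not an integral domain)
Commutative: Yes
Integral domain: No
Has unity: Yes

ℤ_135: Commutative=Yes, Unity=Yes


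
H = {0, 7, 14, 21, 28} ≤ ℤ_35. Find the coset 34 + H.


34 + H = {34 + h (mod 35) : h ∈ H}
34+0=34, 34+7=6, 34+14=13, 34+21=20, 34+28=27
34 + H = {6, 13, 20, 27, 34} = 6 + H

34 + H = {6, 13, 20, 27, 34}


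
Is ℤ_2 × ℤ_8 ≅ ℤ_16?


Comparing ℤ_2 × ℤ_8 and ℤ_16:
gcd(2,8) = 2 ≠ 1. Max element order in ℤ_2×ℤ_8 is lcm(2,8) = 8 < 16, so it has no element of order 16

No, ℤ_2 × ℤ_8 ≇ ℤ_16


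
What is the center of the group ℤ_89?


Z(G) = {g ∈ G | gx = xg for all x ∈ G}
ℤ_89 is abelian, so Z(G) = G

Z(ℤ_89) = ℤ_89


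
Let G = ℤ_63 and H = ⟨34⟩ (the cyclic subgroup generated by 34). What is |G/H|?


|⟨34⟩| = n / gcd(34, 63) = 63 / 1 = 63
H is normal (ℤ_63 is abelian).
|G/H| = |G| / |H| = 63 / 63 = 1

|G/H| = 1
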